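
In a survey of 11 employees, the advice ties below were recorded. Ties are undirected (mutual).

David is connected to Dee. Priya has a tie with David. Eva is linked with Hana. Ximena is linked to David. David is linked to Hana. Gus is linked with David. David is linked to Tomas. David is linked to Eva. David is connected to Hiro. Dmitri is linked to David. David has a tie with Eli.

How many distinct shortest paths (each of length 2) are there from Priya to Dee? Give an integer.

The shortest distance is 2, and the only length-2 path is Priya–David–Dee. So there is exactly 1 shortest path.

1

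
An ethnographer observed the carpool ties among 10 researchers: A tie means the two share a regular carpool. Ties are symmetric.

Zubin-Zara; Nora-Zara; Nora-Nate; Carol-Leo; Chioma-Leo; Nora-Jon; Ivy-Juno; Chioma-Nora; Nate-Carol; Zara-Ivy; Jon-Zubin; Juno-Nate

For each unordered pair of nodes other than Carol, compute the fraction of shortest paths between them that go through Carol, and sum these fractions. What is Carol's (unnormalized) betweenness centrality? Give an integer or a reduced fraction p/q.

Pairs whose geodesics pass through Carol — Ivy–Leo: 1/2; Leo–Nate: 1; Leo–Juno: 1.
All other pairs contribute 0.
Summing the contributions gives betweenness(Carol) = 5/2.

5/2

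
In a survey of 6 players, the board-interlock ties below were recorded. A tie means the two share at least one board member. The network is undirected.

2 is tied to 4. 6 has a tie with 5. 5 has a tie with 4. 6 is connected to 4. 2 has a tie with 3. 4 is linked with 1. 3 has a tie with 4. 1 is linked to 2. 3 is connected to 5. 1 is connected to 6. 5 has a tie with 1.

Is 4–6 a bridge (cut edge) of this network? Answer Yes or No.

No

Even without that edge, 4 still reaches 6 via 4 – 1 – 6, so the network stays connected. Not a bridge.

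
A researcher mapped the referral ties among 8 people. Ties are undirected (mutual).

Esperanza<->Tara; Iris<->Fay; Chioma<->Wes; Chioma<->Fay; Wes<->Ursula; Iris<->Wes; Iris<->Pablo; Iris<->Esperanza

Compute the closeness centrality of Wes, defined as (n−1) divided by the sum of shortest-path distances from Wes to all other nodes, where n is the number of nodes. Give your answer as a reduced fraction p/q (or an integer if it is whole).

7/12

Distances from Wes: Chioma:1, Esperanza:2, Fay:2, Iris:1, Pablo:2, Tara:3, Ursula:1. Sum = 12.
n = 8, so closeness = 7/12.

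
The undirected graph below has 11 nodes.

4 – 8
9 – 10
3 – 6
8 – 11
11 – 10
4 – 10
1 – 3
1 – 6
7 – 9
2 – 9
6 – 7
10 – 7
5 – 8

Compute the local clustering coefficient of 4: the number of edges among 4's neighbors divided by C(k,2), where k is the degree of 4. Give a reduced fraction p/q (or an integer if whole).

0

4's neighbors: 8 and 10 (k = 2).
Possible neighbor pairs: C(2,2) = 1. Edges among them: none → e = 0.
Clustering(4) = 0/1.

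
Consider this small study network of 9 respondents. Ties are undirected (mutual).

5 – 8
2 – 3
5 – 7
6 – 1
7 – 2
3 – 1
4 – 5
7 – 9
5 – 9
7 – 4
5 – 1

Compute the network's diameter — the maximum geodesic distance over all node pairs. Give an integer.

3

Eccentricity of each node (its greatest distance to any other): 1:2, 2:3, 3:3, 4:3, 5:2, 6:3, 7:3, 8:3, 9:3.
The maximum eccentricity is 3, realized for instance by the pair 4–3 via 4 – 5 – 1 – 3. So the diameter is 3.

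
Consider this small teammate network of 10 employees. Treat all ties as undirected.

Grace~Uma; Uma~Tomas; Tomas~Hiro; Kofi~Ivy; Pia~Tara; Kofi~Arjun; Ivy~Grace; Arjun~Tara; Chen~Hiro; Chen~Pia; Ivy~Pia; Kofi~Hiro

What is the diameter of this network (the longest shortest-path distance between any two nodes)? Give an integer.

Eccentricity of each node (its greatest distance to any other): Arjun:4, Chen:3, Grace:3, Hiro:3, Ivy:3, Kofi:3, Pia:3, Tara:4, Tomas:4, Uma:4.
The maximum eccentricity is 4, realized for instance by the pair Arjun–Uma via Arjun – Kofi – Ivy – Grace – Uma. So the diameter is 4.

4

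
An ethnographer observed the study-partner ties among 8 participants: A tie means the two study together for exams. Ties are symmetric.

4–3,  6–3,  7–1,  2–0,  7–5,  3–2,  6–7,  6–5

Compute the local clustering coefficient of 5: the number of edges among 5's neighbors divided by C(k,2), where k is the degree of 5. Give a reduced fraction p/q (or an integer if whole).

1

5's neighbors: 6 and 7 (k = 2).
Possible neighbor pairs: C(2,2) = 1. Edges among them: 6–7 → e = 1.
Clustering(5) = 1/1.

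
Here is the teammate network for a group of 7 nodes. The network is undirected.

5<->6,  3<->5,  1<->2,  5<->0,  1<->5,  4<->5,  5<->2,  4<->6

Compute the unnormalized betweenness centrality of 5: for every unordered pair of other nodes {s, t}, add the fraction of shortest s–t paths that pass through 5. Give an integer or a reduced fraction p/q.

13

Pairs whose geodesics pass through 5 — 2–4: 1; 2–3: 1; 2–0: 1; 2–6: 1; 4–3: 1; 4–0: 1; 4–1: 1; 3–0: 1; 3–1: 1; 3–6: 1; 0–1: 1; 0–6: 1; 1–6: 1.
All other pairs contribute 0.
Summing the contributions gives betweenness(5) = 13.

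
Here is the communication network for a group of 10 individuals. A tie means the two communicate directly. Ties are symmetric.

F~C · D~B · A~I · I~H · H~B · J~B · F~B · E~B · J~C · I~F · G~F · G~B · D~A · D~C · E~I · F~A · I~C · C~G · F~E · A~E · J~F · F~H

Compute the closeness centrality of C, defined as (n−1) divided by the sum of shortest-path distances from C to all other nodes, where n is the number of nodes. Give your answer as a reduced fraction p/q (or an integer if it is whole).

9/13

Distances from C: A:2, B:2, D:1, E:2, F:1, G:1, H:2, I:1, J:1. Sum = 13.
n = 10, so closeness = 9/13.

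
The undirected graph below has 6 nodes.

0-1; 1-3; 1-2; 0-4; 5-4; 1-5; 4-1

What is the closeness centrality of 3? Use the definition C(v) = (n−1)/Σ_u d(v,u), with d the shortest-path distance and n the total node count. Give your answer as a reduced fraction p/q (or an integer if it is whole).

5/9

Distances from 3: 0:2, 1:1, 2:2, 4:2, 5:2. Sum = 9.
n = 6, so closeness = 5/9.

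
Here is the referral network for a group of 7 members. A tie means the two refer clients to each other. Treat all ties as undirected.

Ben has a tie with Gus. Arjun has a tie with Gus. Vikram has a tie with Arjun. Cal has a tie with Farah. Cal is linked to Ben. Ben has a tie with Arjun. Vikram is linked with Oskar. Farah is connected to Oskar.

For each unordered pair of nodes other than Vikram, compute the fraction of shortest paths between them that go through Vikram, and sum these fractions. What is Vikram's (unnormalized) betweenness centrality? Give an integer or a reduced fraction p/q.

3

Pairs whose geodesics pass through Vikram — Oskar–Ben: 1/2; Oskar–Gus: 1; Oskar–Arjun: 1; Farah–Arjun: 1/2.
All other pairs contribute 0.
Summing the contributions gives betweenness(Vikram) = 3.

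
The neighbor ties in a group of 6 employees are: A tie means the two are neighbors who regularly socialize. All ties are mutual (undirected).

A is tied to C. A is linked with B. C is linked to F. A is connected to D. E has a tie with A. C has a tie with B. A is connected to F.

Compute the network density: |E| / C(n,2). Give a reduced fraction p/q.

There are 7 edges and 6 nodes, so the maximum possible is C(6,2) = 15.
Density = 7/15.

7/15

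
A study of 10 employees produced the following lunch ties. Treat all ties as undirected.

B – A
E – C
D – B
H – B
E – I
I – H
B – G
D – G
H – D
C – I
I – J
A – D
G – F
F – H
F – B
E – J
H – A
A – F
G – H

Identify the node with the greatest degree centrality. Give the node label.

Degrees — A:4, B:5, C:2, D:4, E:3, F:4, G:4, H:6, I:4, J:2.
The maximum is 6, attained only by H.

H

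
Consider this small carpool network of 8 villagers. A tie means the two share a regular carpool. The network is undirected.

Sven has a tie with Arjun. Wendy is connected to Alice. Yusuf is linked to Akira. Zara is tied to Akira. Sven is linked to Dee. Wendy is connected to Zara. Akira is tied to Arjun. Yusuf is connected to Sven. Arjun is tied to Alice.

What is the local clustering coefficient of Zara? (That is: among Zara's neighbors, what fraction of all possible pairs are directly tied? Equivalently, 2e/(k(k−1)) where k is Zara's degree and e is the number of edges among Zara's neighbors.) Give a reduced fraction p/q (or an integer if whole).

Zara's neighbors: Akira and Wendy (k = 2).
Possible neighbor pairs: C(2,2) = 1. Edges among them: none → e = 0.
Clustering(Zara) = 0/1.

0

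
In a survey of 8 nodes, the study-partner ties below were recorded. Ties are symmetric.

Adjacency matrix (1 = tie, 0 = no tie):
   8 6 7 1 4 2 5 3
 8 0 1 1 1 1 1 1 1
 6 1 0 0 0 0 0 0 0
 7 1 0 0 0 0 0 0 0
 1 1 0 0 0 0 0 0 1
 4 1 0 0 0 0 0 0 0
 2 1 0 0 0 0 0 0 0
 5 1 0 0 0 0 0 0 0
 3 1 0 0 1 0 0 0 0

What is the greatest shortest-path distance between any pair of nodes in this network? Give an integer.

2

Eccentricity of each node (its greatest distance to any other): 1:2, 2:2, 3:2, 4:2, 5:2, 6:2, 7:2, 8:1.
The maximum eccentricity is 2, realized for instance by the pair 6–7 via 6 – 8 – 7. So the diameter is 2.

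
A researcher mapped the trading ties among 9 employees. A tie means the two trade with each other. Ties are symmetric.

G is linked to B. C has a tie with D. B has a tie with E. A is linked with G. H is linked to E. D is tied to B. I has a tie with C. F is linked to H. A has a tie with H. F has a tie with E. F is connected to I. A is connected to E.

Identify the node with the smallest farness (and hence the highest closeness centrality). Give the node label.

Farness (sum of distances to all others) for each node — A:17, B:14, C:19, D:17, E:13, F:15, G:18, H:15, I:18.
The smallest farness is 13, for E, so E has the highest closeness.

E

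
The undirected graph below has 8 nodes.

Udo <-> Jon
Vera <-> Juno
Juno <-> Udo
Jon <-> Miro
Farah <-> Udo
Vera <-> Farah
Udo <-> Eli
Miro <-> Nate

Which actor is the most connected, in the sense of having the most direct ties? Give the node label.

Degrees — Eli:1, Farah:2, Jon:2, Juno:2, Miro:2, Nate:1, Udo:4, Vera:2.
The maximum is 4, attained only by Udo.

Udo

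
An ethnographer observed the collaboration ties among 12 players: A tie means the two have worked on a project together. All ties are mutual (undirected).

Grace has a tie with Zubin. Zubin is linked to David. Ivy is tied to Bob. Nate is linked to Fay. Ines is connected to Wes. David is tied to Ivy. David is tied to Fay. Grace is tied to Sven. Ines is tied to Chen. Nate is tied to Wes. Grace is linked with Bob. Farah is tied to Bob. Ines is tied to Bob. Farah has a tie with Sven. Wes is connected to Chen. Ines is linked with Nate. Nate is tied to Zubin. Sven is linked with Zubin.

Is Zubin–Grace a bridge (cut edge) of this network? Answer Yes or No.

Even without that edge, Zubin still reaches Grace via Zubin – Sven – Grace, so the network stays connected. Not a bridge.

No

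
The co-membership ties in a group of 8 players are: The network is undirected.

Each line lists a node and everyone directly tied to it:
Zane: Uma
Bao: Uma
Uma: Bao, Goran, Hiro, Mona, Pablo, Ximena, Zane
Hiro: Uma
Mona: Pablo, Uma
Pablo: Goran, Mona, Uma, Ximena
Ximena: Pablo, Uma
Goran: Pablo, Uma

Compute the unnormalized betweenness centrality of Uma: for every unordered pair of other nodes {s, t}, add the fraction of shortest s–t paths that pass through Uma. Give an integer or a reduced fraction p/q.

Pairs whose geodesics pass through Uma — Ximena–Bao: 1; Ximena–Goran: 1/2; Ximena–Hiro: 1; Ximena–Zane: 1; Ximena–Mona: 1/2; Bao–Pablo: 1; Bao–Goran: 1; Bao–Hiro: 1; Bao–Zane: 1; Bao–Mona: 1; Pablo–Hiro: 1; Pablo–Zane: 1; Goran–Hiro: 1; Goran–Zane: 1 … (+4 more pairs).
All other pairs contribute 0.
Summing the contributions gives betweenness(Uma) = 33/2.

33/2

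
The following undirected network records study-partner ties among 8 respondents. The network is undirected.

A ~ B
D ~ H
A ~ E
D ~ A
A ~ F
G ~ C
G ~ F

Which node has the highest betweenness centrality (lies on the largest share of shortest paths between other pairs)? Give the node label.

Unnormalized betweenness of each node: A:17, B:0, C:0, D:6, E:0, F:10, G:6, H:0.
A has the largest value, 17, making it the main broker — the node through which the most shortest paths run.

A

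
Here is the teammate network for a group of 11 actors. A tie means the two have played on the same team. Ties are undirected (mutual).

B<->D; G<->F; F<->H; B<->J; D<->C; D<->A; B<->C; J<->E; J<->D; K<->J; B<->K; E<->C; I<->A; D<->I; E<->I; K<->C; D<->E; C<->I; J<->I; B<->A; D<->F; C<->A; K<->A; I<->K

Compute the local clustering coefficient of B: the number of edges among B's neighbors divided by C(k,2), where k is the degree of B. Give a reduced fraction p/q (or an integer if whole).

B's neighbors: A, C, D, J, and K (k = 5).
Possible neighbor pairs: C(5,2) = 10. Edges among them: A–C, A–D, A–K, C–D, C–K, D–J, J–K → e = 7.
Clustering(B) = 7/10.

7/10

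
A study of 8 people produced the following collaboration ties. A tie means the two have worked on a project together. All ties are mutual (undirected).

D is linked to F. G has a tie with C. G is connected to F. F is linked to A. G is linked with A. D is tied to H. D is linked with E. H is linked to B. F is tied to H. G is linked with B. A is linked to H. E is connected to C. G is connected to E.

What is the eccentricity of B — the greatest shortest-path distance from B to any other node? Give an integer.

2

Distances from B: A:2, C:2, D:2, E:2, F:2, G:1, H:1.
The largest is 2 (to A, C, E, F, and D), so the eccentricity of B is 2.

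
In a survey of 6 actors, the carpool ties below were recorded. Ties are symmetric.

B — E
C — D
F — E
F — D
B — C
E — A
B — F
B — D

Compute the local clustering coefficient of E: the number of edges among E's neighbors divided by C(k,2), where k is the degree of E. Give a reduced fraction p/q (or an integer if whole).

1/3

E's neighbors: A, B, and F (k = 3).
Possible neighbor pairs: C(3,2) = 3. Edges among them: B–F → e = 1.
Clustering(E) = 1/3.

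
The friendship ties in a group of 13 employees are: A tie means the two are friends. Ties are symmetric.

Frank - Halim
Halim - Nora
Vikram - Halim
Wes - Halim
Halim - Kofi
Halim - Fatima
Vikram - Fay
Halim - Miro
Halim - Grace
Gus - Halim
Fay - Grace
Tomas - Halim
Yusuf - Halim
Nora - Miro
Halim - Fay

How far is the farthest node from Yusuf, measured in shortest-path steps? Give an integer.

2

Distances from Yusuf: Fatima:2, Fay:2, Frank:2, Grace:2, Gus:2, Halim:1, Kofi:2, Miro:2, Nora:2, Tomas:2, Vikram:2, Wes:2.
The largest is 2 (to Tomas, Grace, Frank, Wes, Fatima, Kofi, Nora, Gus, Miro, Vikram, and Fay), so the eccentricity of Yusuf is 2.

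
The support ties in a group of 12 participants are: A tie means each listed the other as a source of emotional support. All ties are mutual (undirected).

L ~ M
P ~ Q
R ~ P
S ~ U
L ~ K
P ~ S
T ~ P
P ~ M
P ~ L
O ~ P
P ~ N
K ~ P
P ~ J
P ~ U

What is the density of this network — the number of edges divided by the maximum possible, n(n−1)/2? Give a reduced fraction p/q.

There are 14 edges and 12 nodes, so the maximum possible is C(12,2) = 66.
Density = 14/66 = 7/33.

7/33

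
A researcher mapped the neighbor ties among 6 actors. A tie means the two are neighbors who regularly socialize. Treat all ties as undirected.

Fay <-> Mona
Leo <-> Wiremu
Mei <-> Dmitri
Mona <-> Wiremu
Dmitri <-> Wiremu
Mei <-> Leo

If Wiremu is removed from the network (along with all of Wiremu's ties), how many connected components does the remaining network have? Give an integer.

2

Without Wiremu, the remaining ties split the others into: {Dmitri, Leo, Mei}; {Fay, Mona}.
That's 2 separate components.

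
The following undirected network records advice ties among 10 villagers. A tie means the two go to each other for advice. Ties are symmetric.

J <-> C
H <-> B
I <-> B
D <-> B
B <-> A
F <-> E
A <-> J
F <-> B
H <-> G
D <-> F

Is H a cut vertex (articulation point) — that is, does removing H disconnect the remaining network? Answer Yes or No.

Removing H leaves {A, B, C, D, E, F, I, and J} with no path to {G}, so the network splits into 2 components. H is a cut vertex.

Yes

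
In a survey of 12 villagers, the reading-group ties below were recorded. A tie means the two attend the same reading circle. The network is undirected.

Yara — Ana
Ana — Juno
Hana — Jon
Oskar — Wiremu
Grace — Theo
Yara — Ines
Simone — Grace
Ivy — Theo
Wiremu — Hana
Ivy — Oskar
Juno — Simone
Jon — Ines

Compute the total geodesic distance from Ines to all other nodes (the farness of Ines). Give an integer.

36

Distances from Ines: Ana:2, Grace:5, Hana:2, Ivy:5, Jon:1, Juno:3, Oskar:4, Simone:4, Theo:6, Wiremu:3, Yara:1.
Sum = 2 + 5 + 2 + 5 + 1 + 3 + 4 + 4 + 6 + 3 + 1 = 36.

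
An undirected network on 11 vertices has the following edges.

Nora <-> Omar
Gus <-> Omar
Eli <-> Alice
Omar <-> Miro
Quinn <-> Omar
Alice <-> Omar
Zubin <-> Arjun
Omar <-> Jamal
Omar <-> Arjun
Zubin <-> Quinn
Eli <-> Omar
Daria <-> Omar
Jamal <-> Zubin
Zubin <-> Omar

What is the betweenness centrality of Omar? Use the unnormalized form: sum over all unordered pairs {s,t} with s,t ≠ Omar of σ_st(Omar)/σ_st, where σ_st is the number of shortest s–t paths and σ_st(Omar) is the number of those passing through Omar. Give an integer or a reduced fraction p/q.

Pairs whose geodesics pass through Omar — Nora–Daria: 1; Nora–Zubin: 1; Nora–Arjun: 1; Nora–Miro: 1; Nora–Gus: 1; Nora–Eli: 1; Nora–Quinn: 1; Nora–Jamal: 1; Nora–Alice: 1; Daria–Zubin: 1; Daria–Arjun: 1; Daria–Miro: 1; Daria–Gus: 1; Daria–Eli: 1 … (+27 more pairs).
All other pairs contribute 0.
Summing the contributions gives betweenness(Omar) = 79/2.

79/2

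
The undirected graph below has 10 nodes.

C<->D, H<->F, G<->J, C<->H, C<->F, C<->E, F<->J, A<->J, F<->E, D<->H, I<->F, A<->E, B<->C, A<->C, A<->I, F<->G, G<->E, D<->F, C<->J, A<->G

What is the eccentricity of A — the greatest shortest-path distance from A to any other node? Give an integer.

2

Distances from A: B:2, C:1, D:2, E:1, F:2, G:1, H:2, I:1, J:1.
The largest is 2 (to H, B, D, and F), so the eccentricity of A is 2.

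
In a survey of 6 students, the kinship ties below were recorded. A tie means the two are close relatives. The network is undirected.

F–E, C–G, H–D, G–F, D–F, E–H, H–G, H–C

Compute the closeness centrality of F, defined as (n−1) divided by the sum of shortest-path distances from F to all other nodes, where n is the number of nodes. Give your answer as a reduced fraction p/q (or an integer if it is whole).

5/7

Distances from F: C:2, D:1, E:1, G:1, H:2. Sum = 7.
n = 6, so closeness = 5/7.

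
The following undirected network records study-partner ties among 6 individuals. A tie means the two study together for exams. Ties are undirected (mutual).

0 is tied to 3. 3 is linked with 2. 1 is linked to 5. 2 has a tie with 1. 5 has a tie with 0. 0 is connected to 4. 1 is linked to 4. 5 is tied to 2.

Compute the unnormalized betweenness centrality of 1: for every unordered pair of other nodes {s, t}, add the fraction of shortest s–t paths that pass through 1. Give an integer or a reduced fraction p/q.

3/2

Pairs whose geodesics pass through 1 — 2–4: 1; 4–5: 1/2.
All other pairs contribute 0.
Summing the contributions gives betweenness(1) = 3/2.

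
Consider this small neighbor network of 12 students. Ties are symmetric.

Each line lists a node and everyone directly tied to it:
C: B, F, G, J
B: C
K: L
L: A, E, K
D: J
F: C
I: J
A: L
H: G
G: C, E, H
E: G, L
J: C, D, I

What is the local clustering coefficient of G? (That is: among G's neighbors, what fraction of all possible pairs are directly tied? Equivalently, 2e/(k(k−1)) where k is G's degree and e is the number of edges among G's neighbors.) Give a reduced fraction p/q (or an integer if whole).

0

G's neighbors: C, E, and H (k = 3).
Possible neighbor pairs: C(3,2) = 3. Edges among them: none → e = 0.
Clustering(G) = 0/3 = 0.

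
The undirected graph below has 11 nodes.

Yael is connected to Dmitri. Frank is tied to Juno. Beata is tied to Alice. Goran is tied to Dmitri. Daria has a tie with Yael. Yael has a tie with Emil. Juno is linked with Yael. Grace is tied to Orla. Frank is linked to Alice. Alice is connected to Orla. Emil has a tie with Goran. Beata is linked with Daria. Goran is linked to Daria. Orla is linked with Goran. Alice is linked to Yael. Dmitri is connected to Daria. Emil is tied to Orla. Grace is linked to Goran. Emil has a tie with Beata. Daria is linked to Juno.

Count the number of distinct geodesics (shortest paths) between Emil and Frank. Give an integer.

The shortest distance is 3. The length-3 paths are: Emil–Yael–Juno–Frank; Emil–Beata–Alice–Frank; Emil–Yael–Alice–Frank; Emil–Orla–Alice–Frank.
That gives 4 distinct shortest paths.

4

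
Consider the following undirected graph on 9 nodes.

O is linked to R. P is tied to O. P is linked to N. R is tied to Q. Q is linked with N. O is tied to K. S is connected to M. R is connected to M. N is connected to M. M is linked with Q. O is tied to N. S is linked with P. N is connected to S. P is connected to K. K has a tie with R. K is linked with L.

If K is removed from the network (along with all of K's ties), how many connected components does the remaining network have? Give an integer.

2

Without K, the remaining ties split the others into: {L}; {M, N, O, P, Q, R, S}.
That's 2 separate components.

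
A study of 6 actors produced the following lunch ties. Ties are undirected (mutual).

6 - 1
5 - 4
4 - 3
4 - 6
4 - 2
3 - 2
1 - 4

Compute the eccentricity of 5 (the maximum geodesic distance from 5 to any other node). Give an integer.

2

Distances from 5: 1:2, 2:2, 3:2, 4:1, 6:2.
The largest is 2 (to 6, 1, 3, and 2), so the eccentricity of 5 is 2.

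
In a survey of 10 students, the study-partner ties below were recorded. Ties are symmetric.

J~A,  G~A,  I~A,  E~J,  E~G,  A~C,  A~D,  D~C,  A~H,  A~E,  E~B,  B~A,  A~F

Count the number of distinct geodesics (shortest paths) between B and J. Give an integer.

2

The shortest distance is 2. The length-2 paths are: B–A–J; B–E–J.
That gives 2 distinct shortest paths.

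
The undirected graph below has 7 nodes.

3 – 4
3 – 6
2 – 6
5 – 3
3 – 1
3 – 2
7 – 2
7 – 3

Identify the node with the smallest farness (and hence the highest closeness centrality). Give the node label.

Farness (sum of distances to all others) for each node — 1:11, 2:9, 3:6, 4:11, 5:11, 6:10, 7:10.
The smallest farness is 6, for 3, so 3 has the highest closeness.

3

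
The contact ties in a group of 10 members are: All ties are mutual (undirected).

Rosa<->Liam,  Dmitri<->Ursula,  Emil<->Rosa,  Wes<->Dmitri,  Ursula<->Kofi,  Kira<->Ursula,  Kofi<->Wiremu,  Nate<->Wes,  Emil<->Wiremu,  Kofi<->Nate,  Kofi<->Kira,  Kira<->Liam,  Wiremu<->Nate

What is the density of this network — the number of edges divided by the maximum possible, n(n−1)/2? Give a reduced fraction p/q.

13/45

There are 13 edges and 10 nodes, so the maximum possible is C(10,2) = 45.
Density = 13/45.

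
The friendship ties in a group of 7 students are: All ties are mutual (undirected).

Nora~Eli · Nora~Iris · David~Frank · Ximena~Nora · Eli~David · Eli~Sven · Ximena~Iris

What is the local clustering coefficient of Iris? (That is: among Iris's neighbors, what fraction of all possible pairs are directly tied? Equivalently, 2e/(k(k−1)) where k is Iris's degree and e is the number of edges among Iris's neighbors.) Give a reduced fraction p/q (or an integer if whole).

1

Iris's neighbors: Nora and Ximena (k = 2).
Possible neighbor pairs: C(2,2) = 1. Edges among them: Nora–Ximena → e = 1.
Clustering(Iris) = 1/1.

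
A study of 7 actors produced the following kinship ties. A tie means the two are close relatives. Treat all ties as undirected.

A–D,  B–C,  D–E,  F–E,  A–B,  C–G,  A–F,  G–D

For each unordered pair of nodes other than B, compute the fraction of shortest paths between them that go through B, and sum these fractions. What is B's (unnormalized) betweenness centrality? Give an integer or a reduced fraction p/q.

Pairs whose geodesics pass through B — C–A: 1; C–F: 1.
All other pairs contribute 0.
Summing the contributions gives betweenness(B) = 2.

2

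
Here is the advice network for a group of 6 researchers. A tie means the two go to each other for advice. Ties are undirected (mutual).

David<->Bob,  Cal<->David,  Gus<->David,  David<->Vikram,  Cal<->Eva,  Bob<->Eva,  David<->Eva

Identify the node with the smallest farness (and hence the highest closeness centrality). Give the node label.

Farness (sum of distances to all others) for each node — Bob:8, Cal:8, David:5, Eva:7, Gus:9, Vikram:9.
The smallest farness is 5, for David, so David has the highest closeness.

David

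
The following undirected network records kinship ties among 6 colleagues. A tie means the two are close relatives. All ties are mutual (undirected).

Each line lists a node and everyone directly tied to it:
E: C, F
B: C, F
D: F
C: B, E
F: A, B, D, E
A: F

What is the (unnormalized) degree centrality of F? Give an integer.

F is directly tied to A, B, D, and E. That is 4 neighbors, so the degree of F is 4.

4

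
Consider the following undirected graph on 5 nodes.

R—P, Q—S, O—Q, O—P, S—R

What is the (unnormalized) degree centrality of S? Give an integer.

S is directly tied to Q and R. That is 2 neighbors, so the degree of S is 2.

2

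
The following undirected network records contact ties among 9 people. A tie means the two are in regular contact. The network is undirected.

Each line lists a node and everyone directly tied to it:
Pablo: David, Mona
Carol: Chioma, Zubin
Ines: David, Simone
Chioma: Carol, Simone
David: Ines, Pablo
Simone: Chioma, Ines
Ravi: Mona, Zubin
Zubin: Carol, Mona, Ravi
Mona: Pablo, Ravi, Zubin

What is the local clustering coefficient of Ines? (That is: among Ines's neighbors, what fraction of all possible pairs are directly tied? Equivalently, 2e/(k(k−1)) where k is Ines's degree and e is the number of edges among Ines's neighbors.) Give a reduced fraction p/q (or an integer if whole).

0

Ines's neighbors: David and Simone (k = 2).
Possible neighbor pairs: C(2,2) = 1. Edges among them: none → e = 0.
Clustering(Ines) = 0/1.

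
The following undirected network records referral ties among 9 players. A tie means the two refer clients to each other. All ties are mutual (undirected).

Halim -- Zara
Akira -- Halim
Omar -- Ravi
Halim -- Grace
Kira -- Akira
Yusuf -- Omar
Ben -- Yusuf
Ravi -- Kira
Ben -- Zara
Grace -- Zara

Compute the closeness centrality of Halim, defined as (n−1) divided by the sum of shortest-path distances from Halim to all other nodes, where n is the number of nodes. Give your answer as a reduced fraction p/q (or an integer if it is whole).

Distances from Halim: Akira:1, Ben:2, Grace:1, Kira:2, Omar:4, Ravi:3, Yusuf:3, Zara:1. Sum = 17.
n = 9, so closeness = 8/17.

8/17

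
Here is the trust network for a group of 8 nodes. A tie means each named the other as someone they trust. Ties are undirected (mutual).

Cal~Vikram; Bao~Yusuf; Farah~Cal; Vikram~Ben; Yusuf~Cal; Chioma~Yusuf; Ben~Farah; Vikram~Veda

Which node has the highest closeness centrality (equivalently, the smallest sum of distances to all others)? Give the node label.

Cal

Farness (sum of distances to all others) for each node — Bao:19, Ben:17, Cal:11, Chioma:19, Farah:15, Veda:19, Vikram:13, Yusuf:13.
The smallest farness is 11, for Cal, so Cal has the highest closeness.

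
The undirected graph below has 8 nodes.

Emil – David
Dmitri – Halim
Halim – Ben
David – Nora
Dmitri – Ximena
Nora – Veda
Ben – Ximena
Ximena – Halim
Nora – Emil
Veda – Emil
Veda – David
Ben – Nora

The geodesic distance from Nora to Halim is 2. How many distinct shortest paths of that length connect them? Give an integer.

1

The shortest distance is 2, and the only length-2 path is Nora–Ben–Halim. So there is exactly 1 shortest path.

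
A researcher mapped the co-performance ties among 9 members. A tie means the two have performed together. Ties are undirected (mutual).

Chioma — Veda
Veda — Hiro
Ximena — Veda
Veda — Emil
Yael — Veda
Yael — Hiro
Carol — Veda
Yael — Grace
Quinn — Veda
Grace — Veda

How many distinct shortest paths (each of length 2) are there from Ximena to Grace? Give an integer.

1

The shortest distance is 2, and the only length-2 path is Ximena–Veda–Grace. So there is exactly 1 shortest path.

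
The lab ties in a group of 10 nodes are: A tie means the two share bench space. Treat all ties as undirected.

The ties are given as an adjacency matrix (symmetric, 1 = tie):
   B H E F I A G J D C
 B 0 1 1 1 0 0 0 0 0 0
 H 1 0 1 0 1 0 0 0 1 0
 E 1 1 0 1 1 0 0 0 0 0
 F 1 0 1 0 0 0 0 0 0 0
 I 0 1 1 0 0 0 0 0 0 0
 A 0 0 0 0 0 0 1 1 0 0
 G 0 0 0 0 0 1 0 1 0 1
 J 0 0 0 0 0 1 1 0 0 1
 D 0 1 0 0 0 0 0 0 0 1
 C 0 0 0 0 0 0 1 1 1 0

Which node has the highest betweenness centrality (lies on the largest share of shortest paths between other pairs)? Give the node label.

Unnormalized betweenness of each node: A:0, B:3, C:18, D:20, E:9/2, F:0, G:7/2, H:41/2, I:0, J:7/2.
H has the largest value, 41/2, making it the main broker — the node through which the most shortest paths run.

H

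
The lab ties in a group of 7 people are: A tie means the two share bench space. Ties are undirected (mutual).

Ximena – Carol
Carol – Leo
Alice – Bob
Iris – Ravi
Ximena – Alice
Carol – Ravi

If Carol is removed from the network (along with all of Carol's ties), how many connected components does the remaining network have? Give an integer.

3

Without Carol, the remaining ties split the others into: {Iris, Ravi}; {Leo}; {Alice, Bob, Ximena}.
That's 3 separate components.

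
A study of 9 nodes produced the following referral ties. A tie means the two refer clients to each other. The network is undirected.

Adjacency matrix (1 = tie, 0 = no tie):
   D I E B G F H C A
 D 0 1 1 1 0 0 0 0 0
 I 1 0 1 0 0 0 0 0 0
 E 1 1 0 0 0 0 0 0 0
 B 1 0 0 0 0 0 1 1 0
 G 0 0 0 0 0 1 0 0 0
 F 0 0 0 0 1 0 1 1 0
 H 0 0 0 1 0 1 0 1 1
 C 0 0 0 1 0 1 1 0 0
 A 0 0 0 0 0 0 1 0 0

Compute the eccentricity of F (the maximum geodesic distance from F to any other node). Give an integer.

4

Distances from F: A:2, B:2, C:1, D:3, E:4, G:1, H:1, I:4.
The largest is 4 (to I and E), so the eccentricity of F is 4.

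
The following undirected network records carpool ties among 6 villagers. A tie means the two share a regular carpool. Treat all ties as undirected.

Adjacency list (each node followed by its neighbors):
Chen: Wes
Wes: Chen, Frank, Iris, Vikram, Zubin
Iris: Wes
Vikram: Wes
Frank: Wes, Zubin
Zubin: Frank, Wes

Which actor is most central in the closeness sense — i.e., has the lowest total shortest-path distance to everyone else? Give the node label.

Wes

Farness (sum of distances to all others) for each node — Chen:9, Frank:8, Iris:9, Vikram:9, Wes:5, Zubin:8.
The smallest farness is 5, for Wes, so Wes has the highest closeness.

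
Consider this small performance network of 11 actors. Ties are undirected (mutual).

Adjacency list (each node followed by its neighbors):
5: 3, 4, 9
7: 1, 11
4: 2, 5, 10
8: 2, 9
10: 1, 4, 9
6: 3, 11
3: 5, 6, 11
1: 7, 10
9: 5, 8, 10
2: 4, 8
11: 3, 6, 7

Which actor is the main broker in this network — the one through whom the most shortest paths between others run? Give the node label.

Unnormalized betweenness of each node: 1:19/3, 2:1, 3:35/3, 4:53/6, 5:85/6, 6:0, 7:13/3, 8:1, 9:53/6, 10:19/2, 11:16/3.
5 has the largest value, 85/6, making it the main broker — the node through which the most shortest paths run.

5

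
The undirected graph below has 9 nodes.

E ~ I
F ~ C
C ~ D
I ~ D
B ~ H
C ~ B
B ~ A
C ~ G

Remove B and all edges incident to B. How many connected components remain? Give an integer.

Without B, the remaining ties split the others into: {C, D, E, F, G, I}; {H}; {A}.
That's 3 separate components.

3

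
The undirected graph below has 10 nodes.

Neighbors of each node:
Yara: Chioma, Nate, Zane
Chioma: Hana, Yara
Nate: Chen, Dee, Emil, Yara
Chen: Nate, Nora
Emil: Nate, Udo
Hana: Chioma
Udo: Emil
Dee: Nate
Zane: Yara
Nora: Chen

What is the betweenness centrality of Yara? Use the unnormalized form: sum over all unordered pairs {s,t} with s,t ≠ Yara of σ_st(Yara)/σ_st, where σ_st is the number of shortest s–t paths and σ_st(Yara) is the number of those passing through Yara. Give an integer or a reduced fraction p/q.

Pairs whose geodesics pass through Yara — Emil–Hana: 1; Emil–Zane: 1; Emil–Chioma: 1; Udo–Hana: 1; Udo–Zane: 1; Udo–Chioma: 1; Nate–Hana: 1; Nate–Zane: 1; Nate–Chioma: 1; Chen–Hana: 1; Chen–Zane: 1; Chen–Chioma: 1; Nora–Hana: 1; Nora–Zane: 1 … (+6 more pairs).
All other pairs contribute 0.
Summing the contributions gives betweenness(Yara) = 20.

20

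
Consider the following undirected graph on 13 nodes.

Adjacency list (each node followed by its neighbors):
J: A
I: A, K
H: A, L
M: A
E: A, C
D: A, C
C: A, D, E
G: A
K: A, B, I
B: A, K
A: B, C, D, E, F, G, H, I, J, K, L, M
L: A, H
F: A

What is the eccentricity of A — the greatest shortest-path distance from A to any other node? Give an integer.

1

Distances from A: B:1, C:1, D:1, E:1, F:1, G:1, H:1, I:1, J:1, K:1, L:1, M:1.
The largest is 1 (to I, C, G, L, F, K, M, B, E, J, D, and H), so the eccentricity of A is 1.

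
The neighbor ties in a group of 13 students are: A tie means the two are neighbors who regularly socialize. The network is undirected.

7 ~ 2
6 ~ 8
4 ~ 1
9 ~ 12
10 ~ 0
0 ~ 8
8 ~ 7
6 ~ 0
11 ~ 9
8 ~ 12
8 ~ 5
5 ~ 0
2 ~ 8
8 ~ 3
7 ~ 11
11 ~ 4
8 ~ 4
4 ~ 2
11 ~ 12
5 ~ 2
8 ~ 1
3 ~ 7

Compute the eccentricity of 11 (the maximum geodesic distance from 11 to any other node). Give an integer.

Distances from 11: 0:3, 1:2, 2:2, 3:2, 4:1, 5:3, 6:3, 7:1, 8:2, 9:1, 10:4, 12:1.
The largest is 4 (to 10), so the eccentricity of 11 is 4.

4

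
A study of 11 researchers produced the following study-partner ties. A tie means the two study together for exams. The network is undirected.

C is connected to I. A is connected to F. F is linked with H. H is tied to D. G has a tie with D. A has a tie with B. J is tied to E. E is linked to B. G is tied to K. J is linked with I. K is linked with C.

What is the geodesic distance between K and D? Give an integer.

2

One shortest route is K – G – D, which uses 2 edges, and K and D are not directly tied, so nothing shorter exists. So d(K,D) = 2.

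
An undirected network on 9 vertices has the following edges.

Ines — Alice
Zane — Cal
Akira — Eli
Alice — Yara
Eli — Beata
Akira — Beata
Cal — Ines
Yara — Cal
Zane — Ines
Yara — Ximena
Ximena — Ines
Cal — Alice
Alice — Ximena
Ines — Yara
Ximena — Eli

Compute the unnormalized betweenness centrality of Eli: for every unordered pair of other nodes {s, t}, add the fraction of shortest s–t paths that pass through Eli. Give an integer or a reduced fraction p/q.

Pairs whose geodesics pass through Eli — Yara–Akira: 1; Yara–Beata: 1; Ines–Akira: 1; Ines–Beata: 1; Alice–Akira: 1; Alice–Beata: 1; Cal–Akira: 3/3; Cal–Beata: 3/3; Ximena–Akira: 1; Ximena–Beata: 1; Zane–Akira: 1; Zane–Beata: 1.
All other pairs contribute 0.
Summing the contributions gives betweenness(Eli) = 12.

12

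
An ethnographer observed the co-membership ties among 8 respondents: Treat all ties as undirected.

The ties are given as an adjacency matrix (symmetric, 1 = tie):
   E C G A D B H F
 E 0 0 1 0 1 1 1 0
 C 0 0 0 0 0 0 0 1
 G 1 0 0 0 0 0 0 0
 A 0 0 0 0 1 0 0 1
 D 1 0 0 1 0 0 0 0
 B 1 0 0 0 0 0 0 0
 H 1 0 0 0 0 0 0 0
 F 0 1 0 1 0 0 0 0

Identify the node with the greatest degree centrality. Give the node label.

E

Degrees — A:2, B:1, C:1, D:2, E:4, F:2, G:1, H:1.
The maximum is 4, attained only by E.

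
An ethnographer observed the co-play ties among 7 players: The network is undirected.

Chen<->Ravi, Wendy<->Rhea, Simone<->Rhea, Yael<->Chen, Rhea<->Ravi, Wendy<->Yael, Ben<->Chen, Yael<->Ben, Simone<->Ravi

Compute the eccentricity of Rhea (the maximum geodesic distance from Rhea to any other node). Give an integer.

Distances from Rhea: Ben:3, Chen:2, Ravi:1, Simone:1, Wendy:1, Yael:2.
The largest is 3 (to Ben), so the eccentricity of Rhea is 3.

3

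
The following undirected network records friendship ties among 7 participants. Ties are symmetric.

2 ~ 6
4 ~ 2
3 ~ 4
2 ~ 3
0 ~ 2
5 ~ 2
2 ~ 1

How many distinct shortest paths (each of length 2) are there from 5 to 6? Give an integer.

1

The shortest distance is 2, and the only length-2 path is 5–2–6. So there is exactly 1 shortest path.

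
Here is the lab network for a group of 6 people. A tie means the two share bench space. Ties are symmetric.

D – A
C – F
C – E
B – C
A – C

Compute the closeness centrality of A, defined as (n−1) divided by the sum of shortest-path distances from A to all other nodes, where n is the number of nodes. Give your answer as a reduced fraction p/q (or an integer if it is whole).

Distances from A: B:2, C:1, D:1, E:2, F:2. Sum = 8.
n = 6, so closeness = 5/8.

5/8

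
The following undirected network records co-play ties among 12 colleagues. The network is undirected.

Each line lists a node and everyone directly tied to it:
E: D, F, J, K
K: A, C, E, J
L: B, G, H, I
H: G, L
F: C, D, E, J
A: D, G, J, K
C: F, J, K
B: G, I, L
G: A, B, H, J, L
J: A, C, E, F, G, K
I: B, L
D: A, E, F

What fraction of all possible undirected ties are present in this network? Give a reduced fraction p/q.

There are 22 edges and 12 nodes, so the maximum possible is C(12,2) = 66.
Density = 22/66 = 1/3.

1/3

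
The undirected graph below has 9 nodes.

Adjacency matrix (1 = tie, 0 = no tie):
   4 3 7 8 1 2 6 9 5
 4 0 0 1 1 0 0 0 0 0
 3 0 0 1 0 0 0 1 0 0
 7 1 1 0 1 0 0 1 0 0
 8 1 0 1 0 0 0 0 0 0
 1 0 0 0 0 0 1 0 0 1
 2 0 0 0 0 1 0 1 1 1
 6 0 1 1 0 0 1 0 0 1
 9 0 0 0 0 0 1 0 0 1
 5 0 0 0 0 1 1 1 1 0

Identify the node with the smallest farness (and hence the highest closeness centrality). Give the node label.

Farness (sum of distances to all others) for each node — 1:20, 2:14, 3:16, 4:20, 5:14, 6:12, 7:14, 8:20, 9:20.
The smallest farness is 12, for 6, so 6 has the highest closeness.

6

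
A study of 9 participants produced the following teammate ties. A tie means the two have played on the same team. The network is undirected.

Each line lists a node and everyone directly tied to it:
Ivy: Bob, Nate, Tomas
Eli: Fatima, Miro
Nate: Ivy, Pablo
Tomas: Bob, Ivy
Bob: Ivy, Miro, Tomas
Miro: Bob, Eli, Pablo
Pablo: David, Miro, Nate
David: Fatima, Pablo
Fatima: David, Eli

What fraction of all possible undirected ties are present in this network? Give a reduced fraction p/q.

11/36

There are 11 edges and 9 nodes, so the maximum possible is C(9,2) = 36.
Density = 11/36.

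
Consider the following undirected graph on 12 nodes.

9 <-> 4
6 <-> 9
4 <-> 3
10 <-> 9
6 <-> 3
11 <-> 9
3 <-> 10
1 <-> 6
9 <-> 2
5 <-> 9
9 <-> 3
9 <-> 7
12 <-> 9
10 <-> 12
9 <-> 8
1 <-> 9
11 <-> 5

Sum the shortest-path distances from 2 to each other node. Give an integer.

21

Distances from 2: 1:2, 3:2, 4:2, 5:2, 6:2, 7:2, 8:2, 9:1, 10:2, 11:2, 12:2.
Sum = 2 + 2 + 2 + 2 + 2 + 2 + 2 + 1 + 2 + 2 + 2 = 21.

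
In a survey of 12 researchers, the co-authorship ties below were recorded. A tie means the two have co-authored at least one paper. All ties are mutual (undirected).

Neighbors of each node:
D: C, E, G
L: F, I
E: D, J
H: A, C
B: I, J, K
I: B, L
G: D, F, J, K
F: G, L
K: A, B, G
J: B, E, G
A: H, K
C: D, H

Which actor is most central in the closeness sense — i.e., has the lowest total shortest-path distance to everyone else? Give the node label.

G

Farness (sum of distances to all others) for each node — A:28, B:24, C:30, D:24, E:28, F:26, G:20, H:32, I:30, J:24, K:22, L:32.
The smallest farness is 20, for G, so G has the highest closeness.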